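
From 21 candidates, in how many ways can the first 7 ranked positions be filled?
P(21,7) = 21!/(21-7)! = 586051200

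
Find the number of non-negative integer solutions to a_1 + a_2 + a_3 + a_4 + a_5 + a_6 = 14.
C(14+6-1, 6-1) = C(19, 5) = 11628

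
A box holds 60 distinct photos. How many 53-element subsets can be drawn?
C(60,53) = 60!/(53!×7!) = 386206920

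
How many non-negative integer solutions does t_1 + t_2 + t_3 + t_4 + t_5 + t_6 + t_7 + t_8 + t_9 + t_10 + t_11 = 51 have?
C(51+11-1, 11-1) = C(61, 10) = 90177170226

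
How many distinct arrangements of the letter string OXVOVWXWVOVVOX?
14! / (2! × 4! × 3! × 5!) = 2522520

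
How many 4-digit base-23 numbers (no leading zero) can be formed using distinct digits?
First digit: 22 choices (nonzero). Then descending: 22 × 22 × 21 × 20 = 203280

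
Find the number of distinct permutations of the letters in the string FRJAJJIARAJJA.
13! / (4! × 1! × 5! × 1! × 2!) = 1081080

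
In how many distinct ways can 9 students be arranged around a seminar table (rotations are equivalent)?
Circular: fix one position, arrange the rest. (9-1)! = 40320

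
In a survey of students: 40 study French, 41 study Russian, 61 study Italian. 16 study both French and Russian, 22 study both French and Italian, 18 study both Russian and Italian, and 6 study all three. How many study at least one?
|A∪B∪C| = 40+41+61-16-22-18+6 = 92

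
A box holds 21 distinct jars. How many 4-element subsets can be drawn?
C(21,4) = 21!/(4!×17!) = 5985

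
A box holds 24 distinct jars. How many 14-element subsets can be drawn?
C(24,14) = 24!/(14!×10!) = 1961256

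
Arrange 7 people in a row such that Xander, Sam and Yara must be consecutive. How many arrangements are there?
Treat the 3 as one block: (7-3+1)! × 3! = 120 × 6 = 720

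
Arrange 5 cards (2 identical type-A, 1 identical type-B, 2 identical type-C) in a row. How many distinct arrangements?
5! / (2! × 1! × 2!) = 30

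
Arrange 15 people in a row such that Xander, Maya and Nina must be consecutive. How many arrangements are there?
Treat the 3 as one block: (15-3+1)! × 3! = 6227020800 × 6 = 37362124800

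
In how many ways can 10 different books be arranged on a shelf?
10! = 3628800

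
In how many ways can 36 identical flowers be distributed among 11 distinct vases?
C(36+11-1, 11-1) = C(46, 10) = 4076350421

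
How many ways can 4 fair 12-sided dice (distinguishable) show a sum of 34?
Coefficient of x^34 in (x + x² + ... + x^12)^4. By inclusion-exclusion on dice exceeding 12: Σ_j (-1)^j C(4,j)·C(34-1-12j, 3) = C(4,0)·C(33,3) - C(4,1)·C(21,3) + C(4,2)·C(9,3) = 1·5456 - 4·1330 + 6·84 = 640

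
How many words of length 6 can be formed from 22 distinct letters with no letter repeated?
P(22,6) = 22!/(22-6)! = 53721360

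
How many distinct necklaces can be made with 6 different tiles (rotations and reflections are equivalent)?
(6-1)!/2 = 120/2 = 60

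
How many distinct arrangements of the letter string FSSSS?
5! / (1! × 4!) = 5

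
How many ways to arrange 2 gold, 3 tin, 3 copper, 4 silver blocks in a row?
12! / (2! × 3! × 3! × 4!) = 277200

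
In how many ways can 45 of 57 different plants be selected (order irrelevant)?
C(57,45) = 57!/(45!×12!) = 707285522580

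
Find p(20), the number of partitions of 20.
Pentagonal recurrence p(n) = p(n-1) + p(n-2) - p(n-5) - p(n-7) + p(n-12) + p(n-15) - ... gives p(0..19) = 1, 1, 2, 3, 5, 7, 11, 15, 22, 30, 42, 56, 77, 101, 135, 176, 231, 297, 385, 490. p(20) = p(19) + p(18) - p(15) - p(13) + p(8) + p(5) = 490 + 385 - 176 - 101 + 22 + 7 = 627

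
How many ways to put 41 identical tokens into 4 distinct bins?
C(41+4-1, 4-1) = C(44, 3) = 13244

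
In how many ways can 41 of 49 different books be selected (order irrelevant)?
C(49,41) = 49!/(41!×8!) = 450978066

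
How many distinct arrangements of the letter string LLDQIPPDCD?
10! / (1! × 2! × 3! × 1! × 2! × 1!) = 151200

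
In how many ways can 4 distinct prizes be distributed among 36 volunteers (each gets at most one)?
P(36,4) = 36!/(36-4)! = 1413720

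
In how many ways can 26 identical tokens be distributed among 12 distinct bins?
C(26+12-1, 12-1) = C(37, 11) = 854992152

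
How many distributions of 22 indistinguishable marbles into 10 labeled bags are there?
C(22+10-1, 10-1) = C(31, 9) = 20160075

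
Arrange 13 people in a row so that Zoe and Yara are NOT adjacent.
Total - adjacent = 13! - (13-1)!×2 = 6227020800 - 958003200 = 5269017600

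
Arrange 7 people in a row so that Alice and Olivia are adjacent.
Treat as block: (7-1)! × 2! = 720 × 2 = 1440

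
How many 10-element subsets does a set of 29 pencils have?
C(29,10) = 29!/(10!×19!) = 20030010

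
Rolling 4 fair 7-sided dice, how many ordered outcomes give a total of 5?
Coefficient of x^5 in (x + x² + ... + x^7)^4. By inclusion-exclusion on dice exceeding 7: Σ_j (-1)^j C(4,j)·C(5-1-7j, 3) = C(4,0)·C(4,3) = 1·4 = 4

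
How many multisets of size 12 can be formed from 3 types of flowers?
C(12+3-1, 3-1) = C(14, 2) = 91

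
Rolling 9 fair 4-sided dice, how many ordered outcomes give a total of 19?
Coefficient of x^19 in (x + x² + ... + x^4)^9. By inclusion-exclusion on dice exceeding 4: Σ_j (-1)^j C(9,j)·C(19-1-4j, 8) = C(9,0)·C(18,8) - C(9,1)·C(14,8) + C(9,2)·C(10,8) = 1·43758 - 9·3003 + 36·45 = 18351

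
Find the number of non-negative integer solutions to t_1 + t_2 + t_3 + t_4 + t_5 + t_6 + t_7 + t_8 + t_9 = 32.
C(32+9-1, 9-1) = C(40, 8) = 76904685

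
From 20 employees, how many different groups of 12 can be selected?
C(20,12) = 20!/(12!×8!) = 125970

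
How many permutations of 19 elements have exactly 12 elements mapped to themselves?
Choose the 12 fixed points C(19,12) = 50388, derange the rest: !7 = Σ_{j=0}^{7} (-1)^j·7!/j! = 5040 - 5040 + 2520 - 840 + 210 - 42 + 7 - 1 = 1854. Product = 50388 × 1854 = 93419352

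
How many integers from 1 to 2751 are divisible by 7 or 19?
⌊2751/7⌋ + ⌊2751/19⌋ - ⌊2751/133⌋ = 393 + 144 - 20 = 517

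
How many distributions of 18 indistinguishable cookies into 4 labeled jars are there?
C(18+4-1, 4-1) = C(21, 3) = 1330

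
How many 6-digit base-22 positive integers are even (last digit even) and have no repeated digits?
Last∈{0,2,4,6,8,10,12,14,16,18,20}. Last=0: 2441880. Last nonzero: 10×20×P(20,4) = 23256000. Total = 25697880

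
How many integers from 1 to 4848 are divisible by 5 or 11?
⌊4848/5⌋ + ⌊4848/11⌋ - ⌊4848/55⌋ = 969 + 440 - 88 = 1321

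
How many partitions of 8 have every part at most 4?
Let r_j(i) = number of partitions of i into parts ≤ j, for i = 0..8. r_1(i) = 1 for all i; r_j(i) = r_{j-1}(i) + r_j(i-j). Rows j = 2..4: ≤2: 1 1 2 2 3 3 4 4 5; ≤3: 1 1 2 3 4 5 7 8 10; ≤4: 1 1 2 3 5 6 9 11 15. r_4(8) = 15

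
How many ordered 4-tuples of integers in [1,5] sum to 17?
Coefficient of x^17 in (x + x² + ... + x^5)^4. By inclusion-exclusion on dice exceeding 5: Σ_j (-1)^j C(4,j)·C(17-1-5j, 3) = C(4,0)·C(16,3) - C(4,1)·C(11,3) + C(4,2)·C(6,3) = 1·560 - 4·165 + 6·20 = 20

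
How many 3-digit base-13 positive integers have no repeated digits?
First digit: 12 choices (nonzero). Then descending: 12 × 12 × 11 = 1584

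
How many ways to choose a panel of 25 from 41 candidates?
C(41,25) = 41!/(25!×16!) = 103077446706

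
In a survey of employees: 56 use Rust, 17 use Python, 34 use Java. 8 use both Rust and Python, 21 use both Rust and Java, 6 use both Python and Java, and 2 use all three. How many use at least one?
|A∪B∪C| = 56+17+34-8-21-6+2 = 74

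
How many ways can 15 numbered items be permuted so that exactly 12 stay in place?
Choose the 12 fixed points C(15,12) = 455, derange the rest: !3 = Σ_{j=0}^{3} (-1)^j·3!/j! = 6 - 6 + 3 - 1 = 2. Product = 455 × 2 = 910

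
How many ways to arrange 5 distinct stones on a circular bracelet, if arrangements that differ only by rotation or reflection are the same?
(5-1)!/2 = 24/2 = 12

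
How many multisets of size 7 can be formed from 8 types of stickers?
C(7+8-1, 8-1) = C(14, 7) = 3432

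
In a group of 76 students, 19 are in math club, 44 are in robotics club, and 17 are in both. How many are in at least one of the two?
|A∪B| = |A| + |B| - |A∩B| = 19 + 44 - 17 = 46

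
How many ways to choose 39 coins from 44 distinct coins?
C(44,39) = 44!/(39!×5!) = 1086008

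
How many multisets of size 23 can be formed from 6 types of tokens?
C(23+6-1, 6-1) = C(28, 5) = 98280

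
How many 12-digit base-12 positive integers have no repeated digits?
First digit: 11 choices (nonzero). Then descending: 11 × 11 × 10 × 9 × 8 × 7 × 6 × 5 × 4 × 3 × 2 × 1 = 439084800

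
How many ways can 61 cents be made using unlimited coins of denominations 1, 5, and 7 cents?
Coefficient of x^61 in 1/(1-x^1) · 1/(1-x^5) · 1/(1-x^7). Case on j = number of 7-cent coins (j = 0..8); remainder r = 61 - 7j is made from {1,5} in ⌊r/5⌋+1 ways. r = 61, 54, 47, 40, 33, 26, 19, 12, 5 → 13 + 11 + 10 + 9 + 7 + 6 + 4 + 3 + 2 = 65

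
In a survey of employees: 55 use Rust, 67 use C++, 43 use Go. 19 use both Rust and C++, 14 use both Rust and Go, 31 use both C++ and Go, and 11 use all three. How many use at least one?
|A∪B∪C| = 55+67+43-19-14-31+11 = 112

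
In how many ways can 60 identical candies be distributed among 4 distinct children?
C(60+4-1, 4-1) = C(63, 3) = 39711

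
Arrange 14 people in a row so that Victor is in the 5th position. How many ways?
Fix one position: (14-1)! = 6227020800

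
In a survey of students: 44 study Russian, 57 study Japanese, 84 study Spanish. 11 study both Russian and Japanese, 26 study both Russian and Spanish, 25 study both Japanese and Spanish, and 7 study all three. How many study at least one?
|A∪B∪C| = 44+57+84-11-26-25+7 = 130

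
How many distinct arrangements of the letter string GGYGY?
5! / (2! × 3!) = 10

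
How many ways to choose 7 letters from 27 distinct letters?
C(27,7) = 27!/(7!×20!) = 888030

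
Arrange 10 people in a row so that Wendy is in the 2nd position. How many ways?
Fix one position: (10-1)! = 362880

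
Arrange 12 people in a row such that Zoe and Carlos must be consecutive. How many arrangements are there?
Treat the 2 as one block: (12-2+1)! × 2! = 39916800 × 2 = 79833600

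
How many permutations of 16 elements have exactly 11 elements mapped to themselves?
Choose the 11 fixed points C(16,11) = 4368, derange the rest: !5 = Σ_{j=0}^{5} (-1)^j·5!/j! = 120 - 120 + 60 - 20 + 5 - 1 = 44. Product = 4368 × 44 = 192192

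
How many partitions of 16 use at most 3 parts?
By conjugation, equals partitions of 16 into parts ≤ 3. Let r_j(i) = number of partitions of i into parts ≤ j, for i = 0..16. r_1(i) = 1 for all i; r_j(i) = r_{j-1}(i) + r_j(i-j). Rows j = 2..3: ≤2: 1 1 2 2 3 3 4 4 5 5 6 6 7 7 8 8 9; ≤3: 1 1 2 3 4 5 7 8 10 12 14 16 19 21 24 27 30. r_3(16) = 30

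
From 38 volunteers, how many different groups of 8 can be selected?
C(38,8) = 38!/(8!×30!) = 48903492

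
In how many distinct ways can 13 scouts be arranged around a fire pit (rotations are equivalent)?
Circular: fix one position, arrange the rest. (13-1)! = 479001600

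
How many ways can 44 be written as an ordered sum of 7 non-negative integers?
C(44+7-1, 7-1) = C(50, 6) = 15890700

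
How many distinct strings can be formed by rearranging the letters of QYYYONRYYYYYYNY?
15! / (10! × 1! × 2! × 1! × 1!) = 180180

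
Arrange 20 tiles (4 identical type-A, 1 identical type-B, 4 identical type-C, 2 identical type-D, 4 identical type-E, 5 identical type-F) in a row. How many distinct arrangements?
20! / (4! × 1! × 4! × 2! × 4! × 5!) = 733296564000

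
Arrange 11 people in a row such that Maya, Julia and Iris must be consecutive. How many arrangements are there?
Treat the 3 as one block: (11-3+1)! × 3! = 362880 × 6 = 2177280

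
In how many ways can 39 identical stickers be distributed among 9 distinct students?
C(39+9-1, 9-1) = C(47, 8) = 314457495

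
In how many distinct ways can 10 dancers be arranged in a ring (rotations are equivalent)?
Circular: fix one position, arrange the rest. (10-1)! = 362880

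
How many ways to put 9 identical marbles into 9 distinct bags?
C(9+9-1, 9-1) = C(17, 8) = 24310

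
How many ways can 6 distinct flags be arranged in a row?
6! = 720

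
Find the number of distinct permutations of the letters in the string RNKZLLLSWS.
10! / (2! × 1! × 1! × 1! × 1! × 1! × 3!) = 302400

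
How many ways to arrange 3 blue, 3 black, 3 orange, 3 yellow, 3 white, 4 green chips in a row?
19! / (3! × 3! × 3! × 3! × 3! × 4!) = 651819168000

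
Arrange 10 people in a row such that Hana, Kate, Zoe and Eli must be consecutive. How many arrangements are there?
Treat the 4 as one block: (10-4+1)! × 4! = 5040 × 24 = 120960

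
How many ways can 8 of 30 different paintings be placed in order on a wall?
P(30,8) = 30!/(30-8)! = 235989936000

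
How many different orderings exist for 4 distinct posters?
4! = 24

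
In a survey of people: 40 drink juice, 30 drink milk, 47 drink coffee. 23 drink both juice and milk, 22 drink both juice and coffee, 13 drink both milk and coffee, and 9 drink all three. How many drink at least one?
|A∪B∪C| = 40+30+47-23-22-13+9 = 68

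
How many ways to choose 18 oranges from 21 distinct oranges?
C(21,18) = 21!/(18!×3!) = 1330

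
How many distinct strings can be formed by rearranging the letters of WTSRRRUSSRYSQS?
14! / (1! × 1! × 1! × 1! × 1! × 4! × 5!) = 30270240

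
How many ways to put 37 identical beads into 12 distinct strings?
C(37+12-1, 12-1) = C(48, 11) = 22595200368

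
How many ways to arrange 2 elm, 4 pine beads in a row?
6! / (2! × 4!) = 15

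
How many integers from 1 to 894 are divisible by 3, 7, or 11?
⌊894/3⌋+⌊894/7⌋+⌊894/11⌋ - ⌊894/21⌋-⌊894/33⌋-⌊894/77⌋ + ⌊894/231⌋ = 298+127+81 - 42-27-11 + 3 = 429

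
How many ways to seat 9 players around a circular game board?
Circular: fix one position, arrange the rest. (9-1)! = 40320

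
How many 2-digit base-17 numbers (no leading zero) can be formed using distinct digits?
First digit: 16 choices (nonzero). Then descending: 16 × 16 = 256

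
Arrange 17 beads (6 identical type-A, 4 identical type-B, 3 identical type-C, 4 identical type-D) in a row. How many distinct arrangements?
17! / (6! × 4! × 3! × 4!) = 142942800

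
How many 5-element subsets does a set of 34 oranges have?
C(34,5) = 34!/(5!×29!) = 278256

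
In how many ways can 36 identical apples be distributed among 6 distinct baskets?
C(36+6-1, 6-1) = C(41, 5) = 749398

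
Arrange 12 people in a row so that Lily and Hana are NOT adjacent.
Total - adjacent = 12! - (12-1)!×2 = 479001600 - 79833600 = 399168000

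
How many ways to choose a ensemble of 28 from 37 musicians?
C(37,28) = 37!/(28!×9!) = 124403620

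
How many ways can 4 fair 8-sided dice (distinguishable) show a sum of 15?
Coefficient of x^15 in (x + x² + ... + x^8)^4. By inclusion-exclusion on dice exceeding 8: Σ_j (-1)^j C(4,j)·C(15-1-8j, 3) = C(4,0)·C(14,3) - C(4,1)·C(6,3) = 1·364 - 4·20 = 284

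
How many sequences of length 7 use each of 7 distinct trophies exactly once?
7! = 5040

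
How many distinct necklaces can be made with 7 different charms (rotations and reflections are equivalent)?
(7-1)!/2 = 720/2 = 360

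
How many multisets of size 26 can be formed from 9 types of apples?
C(26+9-1, 9-1) = C(34, 8) = 18156204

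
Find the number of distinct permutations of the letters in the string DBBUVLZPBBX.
11! / (1! × 4! × 1! × 1! × 1! × 1! × 1! × 1!) = 1663200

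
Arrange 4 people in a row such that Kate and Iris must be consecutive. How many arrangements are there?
Treat the 2 as one block: (4-2+1)! × 2! = 6 × 2 = 12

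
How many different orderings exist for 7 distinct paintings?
7! = 5040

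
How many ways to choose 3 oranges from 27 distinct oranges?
C(27,3) = 27!/(3!×24!) = 2925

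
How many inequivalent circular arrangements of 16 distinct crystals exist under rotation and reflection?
(16-1)!/2 = 1307674368000/2 = 653837184000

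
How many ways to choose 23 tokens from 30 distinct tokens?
C(30,23) = 30!/(23!×7!) = 2035800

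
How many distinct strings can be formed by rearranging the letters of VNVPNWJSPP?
10! / (2! × 1! × 3! × 1! × 2! × 1!) = 151200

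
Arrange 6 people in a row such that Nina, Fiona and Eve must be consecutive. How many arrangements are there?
Treat the 3 as one block: (6-3+1)! × 3! = 24 × 6 = 144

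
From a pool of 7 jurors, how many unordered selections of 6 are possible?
C(7,6) = 7!/(6!×1!) = 7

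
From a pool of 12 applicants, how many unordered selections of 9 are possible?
C(12,9) = 12!/(9!×3!) = 220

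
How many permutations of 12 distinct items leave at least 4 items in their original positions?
Exactly j fixed points: C(12,j)·!(12-j); sum over j ≥ 4 (derangement numbers via !m = (m-1)·(!(m-1) + !(m-2)): !0..!8 = 1, 0, 1, 2, 9, 44, 265, 1854, 14833). Σ_{j=4}^{12} C(12,j)·!(12-j) = C(12,4)·!8 + C(12,5)·!7 + C(12,6)·!6 + C(12,7)·!5 + C(12,8)·!4 + C(12,9)·!3 + C(12,10)·!2 + C(12,11)·!1 + C(12,12)·!0 = 495·14833 + 792·1854 + 924·265 + 792·44 + 495·9 + 220·2 + 66·1 + 12·0 + 1·1 = 9095373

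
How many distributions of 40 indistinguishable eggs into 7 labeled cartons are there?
C(40+7-1, 7-1) = C(46, 6) = 9366819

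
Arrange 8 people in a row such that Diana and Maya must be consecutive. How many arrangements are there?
Treat the 2 as one block: (8-2+1)! × 2! = 5040 × 2 = 10080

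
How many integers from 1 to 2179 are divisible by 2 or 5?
⌊2179/2⌋ + ⌊2179/5⌋ - ⌊2179/10⌋ = 1089 + 435 - 217 = 1307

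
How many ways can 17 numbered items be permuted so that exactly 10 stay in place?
Choose the 10 fixed points C(17,10) = 19448, derange the rest: !7 = Σ_{j=0}^{7} (-1)^j·7!/j! = 5040 - 5040 + 2520 - 840 + 210 - 42 + 7 - 1 = 1854. Product = 19448 × 1854 = 36056592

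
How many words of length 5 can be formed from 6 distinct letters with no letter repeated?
P(6,5) = 6!/(6-5)! = 720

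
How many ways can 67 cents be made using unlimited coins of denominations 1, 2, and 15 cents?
Coefficient of x^67 in 1/(1-x^1) · 1/(1-x^2) · 1/(1-x^15). Case on j = number of 15-cent coins (j = 0..4); remainder r = 67 - 15j is made from {1,2} in ⌊r/2⌋+1 ways. r = 67, 52, 37, 22, 7 → 34 + 27 + 19 + 12 + 4 = 96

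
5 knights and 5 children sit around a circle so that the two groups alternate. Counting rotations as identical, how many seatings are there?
Fix one of the knights: (5-1)! ways for the remaining knights, × 5! ways for the children = 24 × 120 = 2880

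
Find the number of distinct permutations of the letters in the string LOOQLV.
6! / (2! × 1! × 2! × 1!) = 180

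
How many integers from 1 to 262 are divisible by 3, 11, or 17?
⌊262/3⌋+⌊262/11⌋+⌊262/17⌋ - ⌊262/33⌋-⌊262/51⌋-⌊262/187⌋ + ⌊262/561⌋ = 87+23+15 - 7-5-1 + 0 = 112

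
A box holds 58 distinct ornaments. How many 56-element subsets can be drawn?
C(58,56) = 58!/(56!×2!) = 1653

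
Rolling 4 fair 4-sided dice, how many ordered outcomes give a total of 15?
Coefficient of x^15 in (x + x² + ... + x^4)^4. By inclusion-exclusion on dice exceeding 4: Σ_j (-1)^j C(4,j)·C(15-1-4j, 3) = C(4,0)·C(14,3) - C(4,1)·C(10,3) + C(4,2)·C(6,3) = 1·364 - 4·120 + 6·20 = 4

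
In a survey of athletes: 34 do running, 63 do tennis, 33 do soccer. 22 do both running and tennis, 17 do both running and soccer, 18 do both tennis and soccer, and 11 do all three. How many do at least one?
|A∪B∪C| = 34+63+33-22-17-18+11 = 84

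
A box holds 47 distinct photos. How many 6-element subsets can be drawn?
C(47,6) = 47!/(6!×41!) = 10737573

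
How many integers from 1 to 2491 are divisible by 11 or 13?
⌊2491/11⌋ + ⌊2491/13⌋ - ⌊2491/143⌋ = 226 + 191 - 17 = 400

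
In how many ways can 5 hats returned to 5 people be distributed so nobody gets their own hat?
!5 = Σ_{j=0}^{5} (-1)^j·5!/j! = 120 - 120 + 60 - 20 + 5 - 1 = 44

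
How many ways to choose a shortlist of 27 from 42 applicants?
C(42,27) = 42!/(27!×15!) = 98672427616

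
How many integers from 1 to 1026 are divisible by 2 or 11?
⌊1026/2⌋ + ⌊1026/11⌋ - ⌊1026/22⌋ = 513 + 93 - 46 = 560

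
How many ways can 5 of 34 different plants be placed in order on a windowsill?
P(34,5) = 34!/(34-5)! = 33390720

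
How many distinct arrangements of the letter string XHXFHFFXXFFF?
12! / (2! × 6! × 4!) = 13860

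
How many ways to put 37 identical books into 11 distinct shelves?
C(37+11-1, 11-1) = C(47, 10) = 5178066751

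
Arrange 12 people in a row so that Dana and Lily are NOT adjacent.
Total - adjacent = 12! - (12-1)!×2 = 479001600 - 79833600 = 399168000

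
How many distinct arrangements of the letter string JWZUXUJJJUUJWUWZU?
17! / (2! × 5! × 1! × 3! × 6!) = 343062720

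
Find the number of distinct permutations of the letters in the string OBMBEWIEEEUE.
12! / (1! × 5! × 2! × 1! × 1! × 1! × 1!) = 1995840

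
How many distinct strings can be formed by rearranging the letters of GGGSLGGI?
8! / (1! × 5! × 1! × 1!) = 336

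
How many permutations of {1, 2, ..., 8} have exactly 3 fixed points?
Choose the 3 fixed points C(8,3) = 56, derange the rest: !5 = Σ_{j=0}^{5} (-1)^j·5!/j! = 120 - 120 + 60 - 20 + 5 - 1 = 44. Product = 56 × 44 = 2464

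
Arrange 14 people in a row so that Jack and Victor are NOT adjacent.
Total - adjacent = 14! - (14-1)!×2 = 87178291200 - 12454041600 = 74724249600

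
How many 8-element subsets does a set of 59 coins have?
C(59,8) = 59!/(8!×51!) = 2217471399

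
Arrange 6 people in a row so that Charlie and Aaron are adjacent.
Treat as block: (6-1)! × 2! = 120 × 2 = 240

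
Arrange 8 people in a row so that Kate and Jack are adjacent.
Treat as block: (8-1)! × 2! = 5040 × 2 = 10080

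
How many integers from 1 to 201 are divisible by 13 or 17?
⌊201/13⌋ + ⌊201/17⌋ - ⌊201/221⌋ = 15 + 11 - 0 = 26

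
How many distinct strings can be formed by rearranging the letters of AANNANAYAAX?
11! / (1! × 6! × 1! × 3!) = 9240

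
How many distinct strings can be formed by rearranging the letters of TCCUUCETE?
9! / (2! × 3! × 2! × 2!) = 7560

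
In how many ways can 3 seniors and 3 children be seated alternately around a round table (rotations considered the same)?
Fix one of the seniors: (3-1)! ways for the remaining seniors, × 3! ways for the children = 2 × 6 = 12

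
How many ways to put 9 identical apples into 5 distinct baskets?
C(9+5-1, 5-1) = C(13, 4) = 715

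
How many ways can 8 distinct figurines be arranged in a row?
8! = 40320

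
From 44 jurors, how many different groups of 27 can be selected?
C(44,27) = 44!/(27!×17!) = 686353797976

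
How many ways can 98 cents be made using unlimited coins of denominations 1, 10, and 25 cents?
Coefficient of x^98 in 1/(1-x^1) · 1/(1-x^10) · 1/(1-x^25). Case on j = number of 25-cent coins (j = 0..3); remainder r = 98 - 25j is made from {1,10} in ⌊r/10⌋+1 ways. r = 98, 73, 48, 23 → 10 + 8 + 5 + 3 = 26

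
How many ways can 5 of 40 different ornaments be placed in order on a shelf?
P(40,5) = 40!/(40-5)! = 78960960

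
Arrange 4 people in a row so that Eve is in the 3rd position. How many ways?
Fix one position: (4-1)! = 6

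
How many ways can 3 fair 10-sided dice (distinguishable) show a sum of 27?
Coefficient of x^27 in (x + x² + ... + x^10)^3. By inclusion-exclusion on dice exceeding 10: Σ_j (-1)^j C(3,j)·C(27-1-10j, 2) = C(3,0)·C(26,2) - C(3,1)·C(16,2) + C(3,2)·C(6,2) = 1·325 - 3·120 + 3·15 = 10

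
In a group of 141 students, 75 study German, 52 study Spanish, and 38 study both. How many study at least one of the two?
|A∪B| = |A| + |B| - |A∩B| = 75 + 52 - 38 = 89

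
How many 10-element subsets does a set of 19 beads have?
C(19,10) = 19!/(10!×9!) = 92378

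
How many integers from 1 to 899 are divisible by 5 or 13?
⌊899/5⌋ + ⌊899/13⌋ - ⌊899/65⌋ = 179 + 69 - 13 = 235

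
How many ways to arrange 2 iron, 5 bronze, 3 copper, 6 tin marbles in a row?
16! / (2! × 5! × 3! × 6!) = 20180160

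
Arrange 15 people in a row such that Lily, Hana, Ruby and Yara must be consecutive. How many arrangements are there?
Treat the 4 as one block: (15-4+1)! × 4! = 479001600 × 24 = 11496038400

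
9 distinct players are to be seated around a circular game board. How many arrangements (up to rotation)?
Circular: fix one position, arrange the rest. (9-1)! = 40320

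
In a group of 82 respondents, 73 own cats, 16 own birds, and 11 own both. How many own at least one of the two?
|A∪B| = |A| + |B| - |A∩B| = 73 + 16 - 11 = 78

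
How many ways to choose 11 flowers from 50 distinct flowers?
C(50,11) = 50!/(11!×39!) = 37353738800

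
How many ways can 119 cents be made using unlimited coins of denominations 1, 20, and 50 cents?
Coefficient of x^119 in 1/(1-x^1) · 1/(1-x^20) · 1/(1-x^50). Case on j = number of 50-cent coins (j = 0..2); remainder r = 119 - 50j is made from {1,20} in ⌊r/20⌋+1 ways. r = 119, 69, 19 → 6 + 4 + 1 = 11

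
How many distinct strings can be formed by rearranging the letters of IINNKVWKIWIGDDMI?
16! / (5! × 2! × 2! × 1! × 2! × 2! × 1! × 1!) = 10897286400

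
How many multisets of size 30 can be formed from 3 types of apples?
C(30+3-1, 3-1) = C(32, 2) = 496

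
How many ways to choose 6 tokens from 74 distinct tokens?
C(74,6) = 74!/(6!×68!) = 185250786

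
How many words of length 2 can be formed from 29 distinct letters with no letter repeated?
P(29,2) = 29!/(29-2)! = 812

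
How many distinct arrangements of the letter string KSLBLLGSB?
9! / (2! × 1! × 3! × 1! × 2!) = 15120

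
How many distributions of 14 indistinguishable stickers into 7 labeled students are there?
C(14+7-1, 7-1) = C(20, 6) = 38760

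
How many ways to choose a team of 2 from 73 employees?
C(73,2) = 73!/(2!×71!) = 2628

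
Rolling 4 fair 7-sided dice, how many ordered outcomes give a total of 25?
Coefficient of x^25 in (x + x² + ... + x^7)^4. By inclusion-exclusion on dice exceeding 7: Σ_j (-1)^j C(4,j)·C(25-1-7j, 3) = C(4,0)·C(24,3) - C(4,1)·C(17,3) + C(4,2)·C(10,3) - C(4,3)·C(3,3) = 1·2024 - 4·680 + 6·120 - 4·1 = 20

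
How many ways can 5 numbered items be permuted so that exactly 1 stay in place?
Choose the 1 fixed point C(5,1) = 5, derange the rest: !4 = Σ_{j=0}^{4} (-1)^j·4!/j! = 24 - 24 + 12 - 4 + 1 = 9. Product = 5 × 9 = 45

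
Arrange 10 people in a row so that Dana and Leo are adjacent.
Treat as block: (10-1)! × 2! = 362880 × 2 = 725760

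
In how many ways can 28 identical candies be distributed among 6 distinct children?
C(28+6-1, 6-1) = C(33, 5) = 237336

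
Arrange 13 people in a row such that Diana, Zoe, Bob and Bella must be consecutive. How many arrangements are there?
Treat the 4 as one block: (13-4+1)! × 4! = 3628800 × 24 = 87091200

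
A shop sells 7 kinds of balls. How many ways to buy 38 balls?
C(38+7-1, 7-1) = C(44, 6) = 7059052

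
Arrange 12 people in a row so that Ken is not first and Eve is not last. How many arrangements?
By inclusion-exclusion: 12! - 2×(12-1)! + (12-2)! = 479001600 - 79833600 + 3628800 = 402796800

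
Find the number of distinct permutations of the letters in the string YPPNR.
5! / (2! × 1! × 1! × 1!) = 60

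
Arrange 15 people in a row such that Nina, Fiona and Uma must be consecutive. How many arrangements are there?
Treat the 3 as one block: (15-3+1)! × 3! = 6227020800 × 6 = 37362124800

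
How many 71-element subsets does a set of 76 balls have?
C(76,71) = 76!/(71!×5!) = 18474840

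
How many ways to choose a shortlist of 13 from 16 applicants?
C(16,13) = 16!/(13!×3!) = 560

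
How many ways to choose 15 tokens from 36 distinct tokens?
C(36,15) = 36!/(15!×21!) = 5567902560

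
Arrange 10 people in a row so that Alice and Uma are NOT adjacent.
Total - adjacent = 10! - (10-1)!×2 = 3628800 - 725760 = 2903040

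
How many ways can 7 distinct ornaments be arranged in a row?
7! = 5040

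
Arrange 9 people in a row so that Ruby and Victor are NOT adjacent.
Total - adjacent = 9! - (9-1)!×2 = 362880 - 80640 = 282240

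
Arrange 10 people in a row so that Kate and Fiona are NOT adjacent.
Total - adjacent = 10! - (10-1)!×2 = 3628800 - 725760 = 2903040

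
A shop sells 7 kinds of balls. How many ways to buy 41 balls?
C(41+7-1, 7-1) = C(47, 6) = 10737573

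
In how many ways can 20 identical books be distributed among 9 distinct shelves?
C(20+9-1, 9-1) = C(28, 8) = 3108105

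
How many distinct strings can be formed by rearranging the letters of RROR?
4! / (3! × 1!) = 4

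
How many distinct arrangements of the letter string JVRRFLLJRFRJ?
12! / (1! × 2! × 3! × 2! × 4!) = 831600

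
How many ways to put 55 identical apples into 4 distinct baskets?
C(55+4-1, 4-1) = C(58, 3) = 30856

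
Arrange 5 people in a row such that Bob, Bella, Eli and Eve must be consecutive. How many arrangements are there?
Treat the 4 as one block: (5-4+1)! × 4! = 2 × 24 = 48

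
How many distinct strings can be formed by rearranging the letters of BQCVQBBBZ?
9! / (1! × 1! × 2! × 1! × 4!) = 7560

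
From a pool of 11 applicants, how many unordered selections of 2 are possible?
C(11,2) = 11!/(2!×9!) = 55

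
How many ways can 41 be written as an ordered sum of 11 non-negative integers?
C(41+11-1, 11-1) = C(51, 10) = 12777711870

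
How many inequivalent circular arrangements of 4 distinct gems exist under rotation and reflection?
(4-1)!/2 = 6/2 = 3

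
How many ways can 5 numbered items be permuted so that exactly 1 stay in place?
Choose the 1 fixed point C(5,1) = 5, derange the rest: !4 = Σ_{j=0}^{4} (-1)^j·4!/j! = 24 - 24 + 12 - 4 + 1 = 9. Product = 5 × 9 = 45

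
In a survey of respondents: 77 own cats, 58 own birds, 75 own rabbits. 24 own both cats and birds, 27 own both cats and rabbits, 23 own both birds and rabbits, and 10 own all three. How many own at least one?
|A∪B∪C| = 77+58+75-24-27-23+10 = 146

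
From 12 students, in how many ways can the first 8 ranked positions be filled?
P(12,8) = 12!/(12-8)! = 19958400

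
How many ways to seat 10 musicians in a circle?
Circular: fix one position, arrange the rest. (10-1)! = 362880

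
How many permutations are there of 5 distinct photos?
5! = 120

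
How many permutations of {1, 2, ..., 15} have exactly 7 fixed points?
Choose the 7 fixed points C(15,7) = 6435, derange the rest: !8 = Σ_{j=0}^{8} (-1)^j·8!/j! = 40320 - 40320 + 20160 - 6720 + 1680 - 336 + 56 - 8 + 1 = 14833. Product = 6435 × 14833 = 95450355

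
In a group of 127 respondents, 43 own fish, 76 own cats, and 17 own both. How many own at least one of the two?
|A∪B| = |A| + |B| - |A∩B| = 43 + 76 - 17 = 102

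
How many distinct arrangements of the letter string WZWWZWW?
7! / (5! × 2!) = 21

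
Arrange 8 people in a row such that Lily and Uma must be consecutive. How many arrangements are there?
Treat the 2 as one block: (8-2+1)! × 2! = 5040 × 2 = 10080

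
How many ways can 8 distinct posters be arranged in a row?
8! = 40320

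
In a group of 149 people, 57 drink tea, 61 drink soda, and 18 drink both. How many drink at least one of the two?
|A∪B| = |A| + |B| - |A∩B| = 57 + 61 - 18 = 100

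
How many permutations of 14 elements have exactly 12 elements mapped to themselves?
Choose the 12 fixed points C(14,12) = 91, derange the rest: !2 = Σ_{j=0}^{2} (-1)^j·2!/j! = 2 - 2 + 1 = 1. Product = 91 × 1 = 91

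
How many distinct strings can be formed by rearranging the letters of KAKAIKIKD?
9! / (4! × 1! × 2! × 2!) = 3780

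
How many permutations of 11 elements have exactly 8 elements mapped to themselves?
Choose the 8 fixed points C(11,8) = 165, derange the rest: !3 = Σ_{j=0}^{3} (-1)^j·3!/j! = 6 - 6 + 3 - 1 = 2. Product = 165 × 2 = 330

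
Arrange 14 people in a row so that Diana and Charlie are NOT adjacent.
Total - adjacent = 14! - (14-1)!×2 = 87178291200 - 12454041600 = 74724249600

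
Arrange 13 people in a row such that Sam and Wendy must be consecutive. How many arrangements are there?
Treat the 2 as one block: (13-2+1)! × 2! = 479001600 × 2 = 958003200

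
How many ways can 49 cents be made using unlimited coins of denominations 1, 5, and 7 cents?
Coefficient of x^49 in 1/(1-x^1) · 1/(1-x^5) · 1/(1-x^7). Case on j = number of 7-cent coins (j = 0..7); remainder r = 49 - 7j is made from {1,5} in ⌊r/5⌋+1 ways. r = 49, 42, 35, 28, 21, 14, 7, 0 → 10 + 9 + 8 + 6 + 5 + 3 + 2 + 1 = 44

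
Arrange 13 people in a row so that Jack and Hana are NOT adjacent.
Total - adjacent = 13! - (13-1)!×2 = 6227020800 - 958003200 = 5269017600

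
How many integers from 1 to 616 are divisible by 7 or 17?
⌊616/7⌋ + ⌊616/17⌋ - ⌊616/119⌋ = 88 + 36 - 5 = 119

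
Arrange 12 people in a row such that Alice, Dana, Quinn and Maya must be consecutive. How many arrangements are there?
Treat the 4 as one block: (12-4+1)! × 4! = 362880 × 24 = 8709120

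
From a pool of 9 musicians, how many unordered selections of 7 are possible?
C(9,7) = 9!/(7!×2!) = 36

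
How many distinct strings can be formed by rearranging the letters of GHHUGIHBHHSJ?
12! / (1! × 1! × 2! × 1! × 1! × 1! × 5!) = 1995840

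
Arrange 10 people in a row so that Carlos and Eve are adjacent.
Treat as block: (10-1)! × 2! = 362880 × 2 = 725760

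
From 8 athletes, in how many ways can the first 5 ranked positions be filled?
P(8,5) = 8!/(8-5)! = 6720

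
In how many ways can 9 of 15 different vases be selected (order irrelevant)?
C(15,9) = 15!/(9!×6!) = 5005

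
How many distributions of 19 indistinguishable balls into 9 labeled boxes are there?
C(19+9-1, 9-1) = C(27, 8) = 2220075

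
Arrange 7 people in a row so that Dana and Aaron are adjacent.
Treat as block: (7-1)! × 2! = 720 × 2 = 1440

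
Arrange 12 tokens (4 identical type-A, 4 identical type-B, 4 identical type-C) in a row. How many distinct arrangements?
12! / (4! × 4! × 4!) = 34650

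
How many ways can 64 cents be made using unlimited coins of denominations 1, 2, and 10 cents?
Coefficient of x^64 in 1/(1-x^1) · 1/(1-x^2) · 1/(1-x^10). Case on j = number of 10-cent coins (j = 0..6); remainder r = 64 - 10j is made from {1,2} in ⌊r/2⌋+1 ways. r = 64, 54, 44, 34, 24, 14, 4 → 33 + 28 + 23 + 18 + 13 + 8 + 3 = 126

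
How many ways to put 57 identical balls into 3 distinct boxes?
C(57+3-1, 3-1) = C(59, 2) = 1711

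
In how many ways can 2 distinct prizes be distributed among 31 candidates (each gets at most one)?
P(31,2) = 31!/(31-2)! = 930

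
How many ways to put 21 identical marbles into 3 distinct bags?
C(21+3-1, 3-1) = C(23, 2) = 253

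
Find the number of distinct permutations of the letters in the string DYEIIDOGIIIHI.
13! / (1! × 1! × 1! × 1! × 2! × 1! × 6!) = 4324320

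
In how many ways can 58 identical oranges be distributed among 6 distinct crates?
C(58+6-1, 6-1) = C(63, 5) = 7028847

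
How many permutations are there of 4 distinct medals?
4! = 24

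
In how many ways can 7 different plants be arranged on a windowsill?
7! = 5040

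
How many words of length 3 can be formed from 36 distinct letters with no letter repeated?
P(36,3) = 36!/(36-3)! = 42840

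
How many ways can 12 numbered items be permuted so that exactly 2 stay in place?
Choose the 2 fixed points C(12,2) = 66, derange the rest: !10 = Σ_{j=0}^{10} (-1)^j·10!/j! = 3628800 - 3628800 + 1814400 - 604800 + 151200 - 30240 + 5040 - 720 + 90 - 10 + 1 = 1334961. Product = 66 × 1334961 = 88107426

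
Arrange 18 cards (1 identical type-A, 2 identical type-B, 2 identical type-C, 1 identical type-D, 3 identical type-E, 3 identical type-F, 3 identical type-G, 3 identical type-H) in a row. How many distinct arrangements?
18! / (1! × 2! × 2! × 1! × 3! × 3! × 3! × 3!) = 1235025792000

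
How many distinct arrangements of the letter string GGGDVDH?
7! / (1! × 1! × 2! × 3!) = 420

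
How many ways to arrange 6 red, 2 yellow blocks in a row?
8! / (6! × 2!) = 28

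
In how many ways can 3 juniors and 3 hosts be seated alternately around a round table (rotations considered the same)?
Fix one of the juniors: (3-1)! ways for the remaining juniors, × 3! ways for the hosts = 2 × 6 = 12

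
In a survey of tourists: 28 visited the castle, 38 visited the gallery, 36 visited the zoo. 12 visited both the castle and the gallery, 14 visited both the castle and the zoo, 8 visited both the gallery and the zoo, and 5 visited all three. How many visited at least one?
|A∪B∪C| = 28+38+36-12-14-8+5 = 73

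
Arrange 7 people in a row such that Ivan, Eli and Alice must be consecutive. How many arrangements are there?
Treat the 3 as one block: (7-3+1)! × 3! = 120 × 6 = 720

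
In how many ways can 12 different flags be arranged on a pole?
12! = 479001600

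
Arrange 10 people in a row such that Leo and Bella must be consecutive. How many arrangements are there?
Treat the 2 as one block: (10-2+1)! × 2! = 362880 × 2 = 725760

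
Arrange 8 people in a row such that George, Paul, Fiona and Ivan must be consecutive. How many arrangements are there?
Treat the 4 as one block: (8-4+1)! × 4! = 120 × 24 = 2880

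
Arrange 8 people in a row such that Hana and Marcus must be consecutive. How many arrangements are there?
Treat the 2 as one block: (8-2+1)! × 2! = 5040 × 2 = 10080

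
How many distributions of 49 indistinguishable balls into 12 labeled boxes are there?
C(49+12-1, 12-1) = C(60, 11) = 342700125300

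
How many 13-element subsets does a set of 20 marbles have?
C(20,13) = 20!/(13!×7!) = 77520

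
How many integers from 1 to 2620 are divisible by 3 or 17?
⌊2620/3⌋ + ⌊2620/17⌋ - ⌊2620/51⌋ = 873 + 154 - 51 = 976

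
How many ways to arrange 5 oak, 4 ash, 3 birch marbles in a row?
12! / (5! × 4! × 3!) = 27720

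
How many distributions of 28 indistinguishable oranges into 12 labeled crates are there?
C(28+12-1, 12-1) = C(39, 11) = 1676056044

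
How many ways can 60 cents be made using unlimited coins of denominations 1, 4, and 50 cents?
Coefficient of x^60 in 1/(1-x^1) · 1/(1-x^4) · 1/(1-x^50). Case on j = number of 50-cent coins (j = 0..1); remainder r = 60 - 50j is made from {1,4} in ⌊r/4⌋+1 ways. r = 60, 10 → 16 + 3 = 19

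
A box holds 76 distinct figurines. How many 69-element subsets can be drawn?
C(76,69) = 76!/(69!×7!) = 2186189400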